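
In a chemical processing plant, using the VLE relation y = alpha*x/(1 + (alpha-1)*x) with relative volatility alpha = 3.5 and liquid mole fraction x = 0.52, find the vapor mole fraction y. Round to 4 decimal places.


y = alpha*x / (1 + (alpha-1)*x)
y = 3.5*0.52 / (1 + (3.5-1)*0.52)
y = 1.82 / (1 + 1.3)
y = 1.82 / 2.3
y = 0.7913


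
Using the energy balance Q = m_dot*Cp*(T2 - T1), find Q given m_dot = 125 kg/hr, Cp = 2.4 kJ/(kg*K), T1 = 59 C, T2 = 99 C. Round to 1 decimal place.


Q = m_dot * Cp * (T2 - T1)
Q = 125 * 2.4 * (99 - 59)
Q = 125 * 2.4 * 40
Q = 12000.0 kJ/hr


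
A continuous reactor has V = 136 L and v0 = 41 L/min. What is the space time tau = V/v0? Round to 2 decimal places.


tau = V / v0
tau = 136 / 41
tau = 3.32 min


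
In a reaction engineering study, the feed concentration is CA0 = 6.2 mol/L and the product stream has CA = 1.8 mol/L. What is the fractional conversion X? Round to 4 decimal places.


X = (CA0 - CA) / CA0
X = (6.2 - 1.8) / 6.2
X = 4.4 / 6.2
X = 0.7097


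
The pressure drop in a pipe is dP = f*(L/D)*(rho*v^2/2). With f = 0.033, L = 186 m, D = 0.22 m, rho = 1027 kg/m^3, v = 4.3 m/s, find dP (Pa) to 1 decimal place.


dP = f * (L/D) * (rho*v^2/2)
dP = 0.033 * (186/0.22) * (1027*4.3^2/2)
L/D = 845.45454545
rho*v^2/2 = 1027*18.49/2 = 9494.615
dP = 0.033 * 845.45454545 * 9494.615
dP = 264899.8 Pa


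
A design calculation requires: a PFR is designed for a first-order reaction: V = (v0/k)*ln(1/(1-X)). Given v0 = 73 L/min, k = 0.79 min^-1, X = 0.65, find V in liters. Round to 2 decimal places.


V = (v0/k) * ln(1/(1-X))
V = (73/0.79) * ln(1/(1-0.65))
V = 92.405063 * ln(2.857143)
V = 92.405063 * 1.049822
V = 97.01 L


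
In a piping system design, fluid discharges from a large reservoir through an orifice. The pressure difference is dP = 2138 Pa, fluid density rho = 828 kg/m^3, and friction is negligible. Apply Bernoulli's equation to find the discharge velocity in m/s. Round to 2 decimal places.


v = sqrt(2*dP/rho)
v = sqrt(2*2138/828)
v = sqrt(5.164251)
v = 2.27 m/s


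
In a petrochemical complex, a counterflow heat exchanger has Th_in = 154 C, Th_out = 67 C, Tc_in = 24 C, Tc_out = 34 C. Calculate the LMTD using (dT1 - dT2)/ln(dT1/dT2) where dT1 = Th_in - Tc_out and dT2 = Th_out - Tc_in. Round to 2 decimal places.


dT1 = Th_in - Tc_out = 154 - 34 = 120
dT2 = Th_out - Tc_in = 67 - 24 = 43
LMTD = (dT1 - dT2) / ln(dT1/dT2)
LMTD = (120 - 43) / ln(120/43)
LMTD = 75.03 K


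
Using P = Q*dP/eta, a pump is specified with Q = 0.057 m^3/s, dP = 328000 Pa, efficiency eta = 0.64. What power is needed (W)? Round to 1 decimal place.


P = Q * dP / eta
P = 0.057 * 328000 / 0.64
P = 18696.0 / 0.64
P = 29212.5 W


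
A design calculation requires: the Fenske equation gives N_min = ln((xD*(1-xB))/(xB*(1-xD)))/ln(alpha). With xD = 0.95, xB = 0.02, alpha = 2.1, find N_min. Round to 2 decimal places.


N_min = ln((xD*(1-xB))/(xB*(1-xD))) / ln(alpha)
Numerator inside ln: 0.931 / 0.001 = 931.0
ln(931.0) = 6.836259
ln(alpha) = ln(2.1) = 0.741937
N_min = 6.836259 / 0.741937 = 9.21


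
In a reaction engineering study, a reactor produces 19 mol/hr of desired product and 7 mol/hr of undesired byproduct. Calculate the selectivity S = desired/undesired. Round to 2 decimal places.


S = desired product rate / undesired product rate
S = 19 / 7
S = 2.71


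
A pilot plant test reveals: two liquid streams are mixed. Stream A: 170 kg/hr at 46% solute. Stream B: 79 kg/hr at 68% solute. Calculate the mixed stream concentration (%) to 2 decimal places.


Mass balance on solute: F1*x1 + F2*x2 = F3*x3
F3 = F1 + F2 = 170 + 79 = 249 kg/hr
x3 = (F1*x1 + F2*x2)/F3
x3 = (170*0.46 + 79*0.68) / 249
x3 = 52.98%


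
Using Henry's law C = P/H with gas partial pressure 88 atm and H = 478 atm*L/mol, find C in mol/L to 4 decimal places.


C = P / H
C = 88 / 478
C = 0.1841 mol/L


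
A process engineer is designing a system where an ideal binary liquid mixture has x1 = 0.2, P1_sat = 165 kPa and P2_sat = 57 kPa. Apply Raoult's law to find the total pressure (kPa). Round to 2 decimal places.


P = x1*P1_sat + x2*P2_sat
x2 = 1 - x1 = 1 - 0.2 = 0.8
P = 0.2*165 + 0.8*57
P = 33.0 + 45.6
P = 78.60 kPa


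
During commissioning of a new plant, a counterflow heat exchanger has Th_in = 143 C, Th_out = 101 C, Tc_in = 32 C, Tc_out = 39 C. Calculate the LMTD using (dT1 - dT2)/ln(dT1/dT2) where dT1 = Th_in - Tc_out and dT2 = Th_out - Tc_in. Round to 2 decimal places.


dT1 = Th_in - Tc_out = 143 - 39 = 104
dT2 = Th_out - Tc_in = 101 - 32 = 69
LMTD = (dT1 - dT2) / ln(dT1/dT2)
LMTD = (104 - 69) / ln(104/69)
LMTD = 85.31 K


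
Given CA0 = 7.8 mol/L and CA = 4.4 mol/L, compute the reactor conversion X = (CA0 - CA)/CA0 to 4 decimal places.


X = (CA0 - CA) / CA0
X = (7.8 - 4.4) / 7.8
X = 3.4 / 7.8
X = 0.4359


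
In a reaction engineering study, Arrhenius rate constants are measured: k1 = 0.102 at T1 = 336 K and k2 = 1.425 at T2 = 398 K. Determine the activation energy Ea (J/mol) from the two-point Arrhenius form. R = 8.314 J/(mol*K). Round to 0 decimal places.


Ea = R * ln(k2/k1) / (1/T1 - 1/T2)
ln(k2/k1) = ln(1.425/0.102) = 2.6369543
1/T1 - 1/T2 = 1/336 - 1/398 = 0.000463627662
Ea = 8.314 * 2.6369543 / 0.000463627662
Ea = 47287 J/mol


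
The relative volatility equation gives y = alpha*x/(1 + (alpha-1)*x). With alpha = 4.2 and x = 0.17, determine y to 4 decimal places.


y = alpha*x / (1 + (alpha-1)*x)
y = 4.2*0.17 / (1 + (4.2-1)*0.17)
y = 0.714 / (1 + 0.544)
y = 0.714 / 1.544
y = 0.4624


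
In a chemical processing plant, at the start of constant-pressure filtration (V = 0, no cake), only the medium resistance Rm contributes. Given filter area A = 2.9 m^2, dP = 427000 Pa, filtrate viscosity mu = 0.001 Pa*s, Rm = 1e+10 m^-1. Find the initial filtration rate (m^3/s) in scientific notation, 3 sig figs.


rate = A * dP / (mu * Rm)
rate = 2.9 * 427000 / (0.001 * 1e+10)
rate = 1238300.0 / 1.000e+07
rate = 1.24e-01 m^3/s


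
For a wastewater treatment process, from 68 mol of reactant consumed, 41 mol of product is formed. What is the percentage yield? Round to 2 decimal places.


Yield = (moles product / moles consumed) * 100%
Yield = (41 / 68) * 100
Yield = 0.6029 * 100
Yield = 60.29%


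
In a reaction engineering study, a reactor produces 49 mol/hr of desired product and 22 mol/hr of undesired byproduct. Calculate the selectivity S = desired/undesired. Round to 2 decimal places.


S = desired product rate / undesired product rate
S = 49 / 22
S = 2.23


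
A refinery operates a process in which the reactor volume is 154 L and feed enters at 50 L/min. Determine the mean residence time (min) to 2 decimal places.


tau = V / v0
tau = 154 / 50
tau = 3.08 min


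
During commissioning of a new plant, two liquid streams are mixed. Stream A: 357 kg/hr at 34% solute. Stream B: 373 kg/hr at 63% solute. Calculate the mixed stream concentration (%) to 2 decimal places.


Mass balance on solute: F1*x1 + F2*x2 = F3*x3
F3 = F1 + F2 = 357 + 373 = 730 kg/hr
x3 = (F1*x1 + F2*x2)/F3
x3 = (357*0.34 + 373*0.63) / 730
x3 = 48.82%


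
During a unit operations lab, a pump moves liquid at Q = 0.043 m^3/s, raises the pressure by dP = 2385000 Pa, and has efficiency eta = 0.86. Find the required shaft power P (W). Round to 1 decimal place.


P = Q * dP / eta
P = 0.043 * 2385000 / 0.86
P = 102555.0 / 0.86
P = 119250.0 W


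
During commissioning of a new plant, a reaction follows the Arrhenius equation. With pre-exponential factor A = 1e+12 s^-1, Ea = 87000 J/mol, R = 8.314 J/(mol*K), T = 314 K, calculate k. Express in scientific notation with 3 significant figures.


k = A * exp(-Ea/(R*T))
k = 1e+12 * exp(-87000 / (8.314 * 314))
k = 1e+12 * exp(-33.325723)
k = 3.36e-03


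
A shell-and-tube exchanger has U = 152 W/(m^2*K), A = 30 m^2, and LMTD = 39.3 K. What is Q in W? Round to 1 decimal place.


Q = U * A * LMTD
Q = 152 * 30 * 39.3
Q = 179208.0 W


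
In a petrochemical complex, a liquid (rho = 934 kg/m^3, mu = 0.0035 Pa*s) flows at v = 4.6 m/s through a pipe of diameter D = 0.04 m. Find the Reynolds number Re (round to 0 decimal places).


Re = rho * v * D / mu
Re = 934 * 4.6 * 0.04 / 0.0035
Re = 171.856 / 0.0035
Re = 49102


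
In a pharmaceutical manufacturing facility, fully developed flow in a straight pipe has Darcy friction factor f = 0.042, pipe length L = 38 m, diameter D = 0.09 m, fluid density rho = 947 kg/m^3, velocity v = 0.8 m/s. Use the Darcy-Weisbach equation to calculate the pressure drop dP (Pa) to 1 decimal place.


dP = f * (L/D) * (rho*v^2/2)
dP = 0.042 * (38/0.09) * (947*0.8^2/2)
L/D = 422.22222222
rho*v^2/2 = 947*0.64/2 = 303.04
dP = 0.042 * 422.22222222 * 303.04
dP = 5373.9 Pa


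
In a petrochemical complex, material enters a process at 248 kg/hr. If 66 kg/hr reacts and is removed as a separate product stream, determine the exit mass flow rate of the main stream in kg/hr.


Steady-state mass balance on the main outlet: F_out = F_in - F_removed
F_out = 248 - 66
F_out = 182 kg/hr


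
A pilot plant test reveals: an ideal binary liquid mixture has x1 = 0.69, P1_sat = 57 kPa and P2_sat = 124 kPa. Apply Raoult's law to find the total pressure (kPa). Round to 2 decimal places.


P = x1*P1_sat + x2*P2_sat
x2 = 1 - x1 = 1 - 0.69 = 0.31
P = 0.69*57 + 0.31*124
P = 39.33 + 38.44
P = 77.77 kPa


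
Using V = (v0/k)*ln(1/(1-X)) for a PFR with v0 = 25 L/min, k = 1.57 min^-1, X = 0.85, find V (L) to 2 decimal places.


V = (v0/k) * ln(1/(1-X))
V = (25/1.57) * ln(1/(1-0.85))
V = 15.923567 * ln(6.666667)
V = 15.923567 * 1.89712
V = 30.21 L


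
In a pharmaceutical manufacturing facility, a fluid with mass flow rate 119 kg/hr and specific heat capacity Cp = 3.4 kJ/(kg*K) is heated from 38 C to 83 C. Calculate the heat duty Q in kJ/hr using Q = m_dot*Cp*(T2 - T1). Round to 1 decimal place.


Q = m_dot * Cp * (T2 - T1)
Q = 119 * 3.4 * (83 - 38)
Q = 119 * 3.4 * 45
Q = 18207.0 kJ/hr


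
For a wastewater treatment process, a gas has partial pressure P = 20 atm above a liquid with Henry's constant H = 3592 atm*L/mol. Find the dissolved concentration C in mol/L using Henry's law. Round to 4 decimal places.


C = P / H
C = 20 / 3592
C = 0.0056 mol/L


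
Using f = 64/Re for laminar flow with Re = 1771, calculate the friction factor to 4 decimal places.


f = 64 / Re
f = 64 / 1771
f = 0.0361


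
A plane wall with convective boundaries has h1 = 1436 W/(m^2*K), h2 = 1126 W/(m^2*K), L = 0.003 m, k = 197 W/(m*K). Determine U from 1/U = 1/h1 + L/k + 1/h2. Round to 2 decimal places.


1/U = 1/h1 + L/k + 1/h2
1/U = 1/1436 + 0.003/197 + 1/1126
1/U = 0.0006963788 + 1.52284e-05 + 0.0008880995
1/U = 0.0015997067
U = 625.11 W/(m^2*K)


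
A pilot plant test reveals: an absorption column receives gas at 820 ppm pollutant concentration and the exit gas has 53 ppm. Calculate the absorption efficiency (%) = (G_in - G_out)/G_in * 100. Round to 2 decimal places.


Efficiency = (G_in - G_out) / G_in * 100%
Efficiency = (820 - 53) / 820 * 100
Efficiency = 767 / 820 * 100
Efficiency = 93.54%


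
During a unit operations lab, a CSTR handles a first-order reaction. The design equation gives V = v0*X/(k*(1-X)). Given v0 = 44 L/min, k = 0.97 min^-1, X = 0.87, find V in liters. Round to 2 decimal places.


V = v0 * X / (k * (1 - X))
V = 44 * 0.87 / (0.97 * (1 - 0.87))
V = 38.28 / (0.97 * 0.13)
V = 38.28 / 0.1261
V = 303.57 L


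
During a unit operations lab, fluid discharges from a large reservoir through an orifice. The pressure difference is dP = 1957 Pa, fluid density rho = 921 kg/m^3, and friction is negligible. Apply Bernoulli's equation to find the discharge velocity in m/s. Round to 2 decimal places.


v = sqrt(2*dP/rho)
v = sqrt(2*1957/921)
v = sqrt(4.249729)
v = 2.06 m/s


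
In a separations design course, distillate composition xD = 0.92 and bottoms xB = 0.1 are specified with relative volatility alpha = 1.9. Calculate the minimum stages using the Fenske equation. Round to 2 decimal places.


N_min = ln((xD*(1-xB))/(xB*(1-xD))) / ln(alpha)
Numerator inside ln: 0.828 / 0.008 = 103.5
ln(103.5) = 4.639572
ln(alpha) = ln(1.9) = 0.641854
N_min = 4.639572 / 0.641854 = 7.23


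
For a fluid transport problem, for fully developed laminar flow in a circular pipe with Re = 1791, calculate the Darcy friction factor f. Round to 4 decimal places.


f = 64 / Re
f = 64 / 1791
f = 0.0357


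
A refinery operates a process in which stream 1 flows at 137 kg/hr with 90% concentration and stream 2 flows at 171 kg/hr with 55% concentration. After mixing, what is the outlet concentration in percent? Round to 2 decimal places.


Mass balance on solute: F1*x1 + F2*x2 = F3*x3
F3 = F1 + F2 = 137 + 171 = 308 kg/hr
x3 = (F1*x1 + F2*x2)/F3
x3 = (137*0.9 + 171*0.55) / 308
x3 = 70.57%


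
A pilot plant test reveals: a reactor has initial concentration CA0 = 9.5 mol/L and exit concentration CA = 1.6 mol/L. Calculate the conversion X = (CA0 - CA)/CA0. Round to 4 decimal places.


X = (CA0 - CA) / CA0
X = (9.5 - 1.6) / 9.5
X = 7.9 / 9.5
X = 0.8316


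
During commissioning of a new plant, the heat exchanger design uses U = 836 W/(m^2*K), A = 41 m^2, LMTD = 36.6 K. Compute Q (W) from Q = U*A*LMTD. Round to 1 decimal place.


Q = U * A * LMTD
Q = 836 * 41 * 36.6
Q = 1254501.6 W


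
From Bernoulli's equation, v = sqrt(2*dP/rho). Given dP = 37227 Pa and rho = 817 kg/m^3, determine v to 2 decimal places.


v = sqrt(2*dP/rho)
v = sqrt(2*37227/817)
v = sqrt(91.130967)
v = 9.55 m/s


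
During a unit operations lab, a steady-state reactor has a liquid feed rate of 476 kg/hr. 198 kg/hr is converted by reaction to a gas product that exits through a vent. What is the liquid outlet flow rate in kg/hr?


Steady-state mass balance on the main outlet: F_out = F_in - F_removed
F_out = 476 - 198
F_out = 278 kg/hr


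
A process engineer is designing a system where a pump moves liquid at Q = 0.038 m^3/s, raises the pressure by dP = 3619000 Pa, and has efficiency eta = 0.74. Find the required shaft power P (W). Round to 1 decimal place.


P = Q * dP / eta
P = 0.038 * 3619000 / 0.74
P = 137522.0 / 0.74
P = 185840.5 W


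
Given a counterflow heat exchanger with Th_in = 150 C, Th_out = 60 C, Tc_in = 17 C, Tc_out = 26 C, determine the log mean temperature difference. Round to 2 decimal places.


dT1 = Th_in - Tc_out = 150 - 26 = 124
dT2 = Th_out - Tc_in = 60 - 17 = 43
LMTD = (dT1 - dT2) / ln(dT1/dT2)
LMTD = (124 - 43) / ln(124/43)
LMTD = 76.48 K


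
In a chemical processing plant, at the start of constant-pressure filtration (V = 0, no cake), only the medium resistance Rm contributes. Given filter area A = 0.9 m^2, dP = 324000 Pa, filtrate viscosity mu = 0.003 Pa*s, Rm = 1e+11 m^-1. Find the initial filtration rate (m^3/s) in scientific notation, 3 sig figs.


rate = A * dP / (mu * Rm)
rate = 0.9 * 324000 / (0.003 * 1e+11)
rate = 291600.0 / 3.000e+08
rate = 9.72e-04 m^3/s


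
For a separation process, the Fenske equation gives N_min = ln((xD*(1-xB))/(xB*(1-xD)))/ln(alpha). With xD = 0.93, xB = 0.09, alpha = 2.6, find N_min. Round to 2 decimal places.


N_min = ln((xD*(1-xB))/(xB*(1-xD))) / ln(alpha)
Numerator inside ln: 0.8463 / 0.0063 = 134.333333
ln(134.333333) = 4.900324
ln(alpha) = ln(2.6) = 0.955511
N_min = 4.900324 / 0.955511 = 5.13


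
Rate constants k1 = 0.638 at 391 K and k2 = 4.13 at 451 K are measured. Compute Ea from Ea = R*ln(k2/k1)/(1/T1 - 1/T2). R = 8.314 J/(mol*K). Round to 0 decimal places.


Ea = R * ln(k2/k1) / (1/T1 - 1/T2)
ln(k2/k1) = ln(4.13/0.638) = 1.8676944
1/T1 - 1/T2 = 1/391 - 1/451 = 0.000340249857
Ea = 8.314 * 1.8676944 / 0.000340249857
Ea = 45637 J/mol


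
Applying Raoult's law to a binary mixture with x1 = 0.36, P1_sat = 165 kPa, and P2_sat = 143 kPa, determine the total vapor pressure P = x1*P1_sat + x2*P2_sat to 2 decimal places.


P = x1*P1_sat + x2*P2_sat
x2 = 1 - x1 = 1 - 0.36 = 0.64
P = 0.36*165 + 0.64*143
P = 59.4 + 91.52
P = 150.92 kPa


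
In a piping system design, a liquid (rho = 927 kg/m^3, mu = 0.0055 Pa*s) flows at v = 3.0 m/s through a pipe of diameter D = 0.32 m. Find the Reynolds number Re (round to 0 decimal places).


Re = rho * v * D / mu
Re = 927 * 3.0 * 0.32 / 0.0055
Re = 889.92 / 0.0055
Re = 161804


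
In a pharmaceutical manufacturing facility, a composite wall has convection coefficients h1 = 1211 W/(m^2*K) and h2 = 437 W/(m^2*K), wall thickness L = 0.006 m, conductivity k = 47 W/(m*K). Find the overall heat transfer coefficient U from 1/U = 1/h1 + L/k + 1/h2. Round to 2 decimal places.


1/U = 1/h1 + L/k + 1/h2
1/U = 1/1211 + 0.006/47 + 1/437
1/U = 0.0008257638 + 0.0001276596 + 0.0022883295
1/U = 0.0032417529
U = 308.48 W/(m^2*K)


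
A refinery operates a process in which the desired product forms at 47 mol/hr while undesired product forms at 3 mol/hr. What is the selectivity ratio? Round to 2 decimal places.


S = desired product rate / undesired product rate
S = 47 / 3
S = 15.67


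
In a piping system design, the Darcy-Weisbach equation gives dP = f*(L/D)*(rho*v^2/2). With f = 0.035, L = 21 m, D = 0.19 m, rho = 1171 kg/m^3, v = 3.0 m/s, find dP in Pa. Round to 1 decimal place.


dP = f * (L/D) * (rho*v^2/2)
dP = 0.035 * (21/0.19) * (1171*3.0^2/2)
L/D = 110.52631579
rho*v^2/2 = 1171*9.0/2 = 5269.5
dP = 0.035 * 110.52631579 * 5269.5
dP = 20384.6 Pa


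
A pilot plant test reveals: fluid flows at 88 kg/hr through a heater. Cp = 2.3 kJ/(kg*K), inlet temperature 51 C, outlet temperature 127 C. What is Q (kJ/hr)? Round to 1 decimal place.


Q = m_dot * Cp * (T2 - T1)
Q = 88 * 2.3 * (127 - 51)
Q = 88 * 2.3 * 76
Q = 15382.4 kJ/hr


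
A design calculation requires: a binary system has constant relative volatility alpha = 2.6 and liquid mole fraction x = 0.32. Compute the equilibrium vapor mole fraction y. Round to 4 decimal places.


y = alpha*x / (1 + (alpha-1)*x)
y = 2.6*0.32 / (1 + (2.6-1)*0.32)
y = 0.832 / (1 + 0.512)
y = 0.832 / 1.512
y = 0.5503


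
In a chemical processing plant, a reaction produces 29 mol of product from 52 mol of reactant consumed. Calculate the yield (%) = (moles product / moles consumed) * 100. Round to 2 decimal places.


Yield = (moles product / moles consumed) * 100%
Yield = (29 / 52) * 100
Yield = 0.5577 * 100
Yield = 55.77%


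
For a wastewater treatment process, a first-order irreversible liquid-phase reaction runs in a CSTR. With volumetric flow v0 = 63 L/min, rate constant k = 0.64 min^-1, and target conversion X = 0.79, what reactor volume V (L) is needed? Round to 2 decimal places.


V = v0 * X / (k * (1 - X))
V = 63 * 0.79 / (0.64 * (1 - 0.79))
V = 49.77 / (0.64 * 0.21)
V = 49.77 / 0.1344
V = 370.31 L


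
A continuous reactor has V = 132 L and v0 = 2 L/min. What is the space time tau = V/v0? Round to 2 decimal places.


tau = V / v0
tau = 132 / 2
tau = 66.00 min


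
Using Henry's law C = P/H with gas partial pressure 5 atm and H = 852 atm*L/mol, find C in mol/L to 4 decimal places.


C = P / H
C = 5 / 852
C = 0.0059 mol/L


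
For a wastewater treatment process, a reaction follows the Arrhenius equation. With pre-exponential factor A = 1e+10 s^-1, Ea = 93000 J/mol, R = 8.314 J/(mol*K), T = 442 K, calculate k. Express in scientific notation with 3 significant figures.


k = A * exp(-Ea/(R*T))
k = 1e+10 * exp(-93000 / (8.314 * 442))
k = 1e+10 * exp(-25.307582)
k = 1.02e-01


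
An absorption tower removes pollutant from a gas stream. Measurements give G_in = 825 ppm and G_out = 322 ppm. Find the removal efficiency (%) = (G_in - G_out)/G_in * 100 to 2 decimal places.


Efficiency = (G_in - G_out) / G_in * 100%
Efficiency = (825 - 322) / 825 * 100
Efficiency = 503 / 825 * 100
Efficiency = 60.97%


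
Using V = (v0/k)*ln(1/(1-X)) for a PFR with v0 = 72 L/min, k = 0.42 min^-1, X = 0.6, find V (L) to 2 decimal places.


V = (v0/k) * ln(1/(1-X))
V = (72/0.42) * ln(1/(1-0.6))
V = 171.428571 * ln(2.5)
V = 171.428571 * 0.916291
V = 157.08 L


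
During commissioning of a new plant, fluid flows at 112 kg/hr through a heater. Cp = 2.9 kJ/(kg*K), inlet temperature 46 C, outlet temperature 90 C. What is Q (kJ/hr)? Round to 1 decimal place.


Q = m_dot * Cp * (T2 - T1)
Q = 112 * 2.9 * (90 - 46)
Q = 112 * 2.9 * 44
Q = 14291.2 kJ/hr


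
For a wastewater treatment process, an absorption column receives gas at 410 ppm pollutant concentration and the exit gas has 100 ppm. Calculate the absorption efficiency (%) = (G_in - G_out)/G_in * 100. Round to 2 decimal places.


Efficiency = (G_in - G_out) / G_in * 100%
Efficiency = (410 - 100) / 410 * 100
Efficiency = 310 / 410 * 100
Efficiency = 75.61%


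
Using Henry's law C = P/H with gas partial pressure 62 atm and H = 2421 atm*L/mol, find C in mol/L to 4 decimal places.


C = P / H
C = 62 / 2421
C = 0.0256 mol/L


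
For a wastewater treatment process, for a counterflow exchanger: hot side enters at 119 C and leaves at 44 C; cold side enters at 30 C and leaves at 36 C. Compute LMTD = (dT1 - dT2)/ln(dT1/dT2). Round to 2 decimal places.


dT1 = Th_in - Tc_out = 119 - 36 = 83
dT2 = Th_out - Tc_in = 44 - 30 = 14
LMTD = (dT1 - dT2) / ln(dT1/dT2)
LMTD = (83 - 14) / ln(83/14)
LMTD = 38.77 K


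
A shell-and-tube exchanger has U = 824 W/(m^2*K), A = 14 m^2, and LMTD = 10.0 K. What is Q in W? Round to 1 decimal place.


Q = U * A * LMTD
Q = 824 * 14 * 10.0
Q = 115360.0 W


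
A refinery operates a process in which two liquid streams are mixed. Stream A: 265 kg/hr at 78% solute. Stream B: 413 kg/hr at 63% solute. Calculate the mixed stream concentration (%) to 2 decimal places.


Mass balance on solute: F1*x1 + F2*x2 = F3*x3
F3 = F1 + F2 = 265 + 413 = 678 kg/hr
x3 = (F1*x1 + F2*x2)/F3
x3 = (265*0.78 + 413*0.63) / 678
x3 = 68.86%


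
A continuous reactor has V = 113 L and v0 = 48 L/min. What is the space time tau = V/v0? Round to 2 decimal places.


tau = V / v0
tau = 113 / 48
tau = 2.35 min


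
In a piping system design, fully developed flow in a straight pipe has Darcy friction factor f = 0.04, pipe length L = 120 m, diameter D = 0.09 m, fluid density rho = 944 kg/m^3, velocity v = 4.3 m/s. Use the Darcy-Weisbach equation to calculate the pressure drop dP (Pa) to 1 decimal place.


dP = f * (L/D) * (rho*v^2/2)
dP = 0.04 * (120/0.09) * (944*4.3^2/2)
L/D = 1333.33333333
rho*v^2/2 = 944*18.49/2 = 8727.28
dP = 0.04 * 1333.33333333 * 8727.28
dP = 465454.9 Pa


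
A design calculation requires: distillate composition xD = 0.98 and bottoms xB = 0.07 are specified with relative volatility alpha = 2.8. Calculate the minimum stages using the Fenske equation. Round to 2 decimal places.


N_min = ln((xD*(1-xB))/(xB*(1-xD))) / ln(alpha)
Numerator inside ln: 0.9114 / 0.0014 = 651.0
ln(651.0) = 6.47851
ln(alpha) = ln(2.8) = 1.029619
N_min = 6.47851 / 1.029619 = 6.29


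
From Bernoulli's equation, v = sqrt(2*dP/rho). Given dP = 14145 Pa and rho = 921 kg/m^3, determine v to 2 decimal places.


v = sqrt(2*dP/rho)
v = sqrt(2*14145/921)
v = sqrt(30.716612)
v = 5.54 m/s


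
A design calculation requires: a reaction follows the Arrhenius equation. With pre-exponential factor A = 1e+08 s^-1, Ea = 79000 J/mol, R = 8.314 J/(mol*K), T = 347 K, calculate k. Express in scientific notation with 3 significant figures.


k = A * exp(-Ea/(R*T))
k = 1e+08 * exp(-79000 / (8.314 * 347))
k = 1e+08 * exp(-27.383414)
k = 1.28e-04


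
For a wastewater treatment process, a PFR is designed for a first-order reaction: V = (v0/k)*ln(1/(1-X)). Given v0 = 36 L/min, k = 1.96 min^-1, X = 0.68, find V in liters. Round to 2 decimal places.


V = (v0/k) * ln(1/(1-X))
V = (36/1.96) * ln(1/(1-0.68))
V = 18.367347 * ln(3.125)
V = 18.367347 * 1.139434
V = 20.93 L


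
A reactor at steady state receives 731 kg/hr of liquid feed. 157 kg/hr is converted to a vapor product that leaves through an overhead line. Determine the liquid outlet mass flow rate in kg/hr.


Steady-state mass balance on the main outlet: F_out = F_in - F_removed
F_out = 731 - 157
F_out = 574 kg/hr


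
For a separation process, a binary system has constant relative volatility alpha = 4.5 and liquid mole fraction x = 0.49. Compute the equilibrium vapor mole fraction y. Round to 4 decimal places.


y = alpha*x / (1 + (alpha-1)*x)
y = 4.5*0.49 / (1 + (4.5-1)*0.49)
y = 2.205 / (1 + 1.715)
y = 2.205 / 2.715
y = 0.8122


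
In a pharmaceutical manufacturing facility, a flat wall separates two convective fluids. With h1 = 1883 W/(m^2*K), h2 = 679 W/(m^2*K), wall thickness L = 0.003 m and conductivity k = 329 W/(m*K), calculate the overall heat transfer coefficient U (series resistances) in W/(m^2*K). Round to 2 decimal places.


1/U = 1/h1 + L/k + 1/h2
1/U = 1/1883 + 0.003/329 + 1/679
1/U = 0.0005310674 + 9.1185e-06 + 0.0014727541
1/U = 0.00201294
U = 496.79 W/(m^2*K)


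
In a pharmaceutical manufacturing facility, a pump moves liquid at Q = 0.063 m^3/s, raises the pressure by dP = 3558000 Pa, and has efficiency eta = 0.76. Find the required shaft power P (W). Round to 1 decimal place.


P = Q * dP / eta
P = 0.063 * 3558000 / 0.76
P = 224154.0 / 0.76
P = 294939.5 W


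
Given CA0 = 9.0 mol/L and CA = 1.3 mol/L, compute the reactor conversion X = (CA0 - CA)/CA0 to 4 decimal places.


X = (CA0 - CA) / CA0
X = (9.0 - 1.3) / 9.0
X = 7.7 / 9.0
X = 0.8556


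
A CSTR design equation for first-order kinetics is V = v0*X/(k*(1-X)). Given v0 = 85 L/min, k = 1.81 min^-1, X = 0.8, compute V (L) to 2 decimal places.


V = v0 * X / (k * (1 - X))
V = 85 * 0.8 / (1.81 * (1 - 0.8))
V = 68.0 / (1.81 * 0.2)
V = 68.0 / 0.362
V = 187.85 L


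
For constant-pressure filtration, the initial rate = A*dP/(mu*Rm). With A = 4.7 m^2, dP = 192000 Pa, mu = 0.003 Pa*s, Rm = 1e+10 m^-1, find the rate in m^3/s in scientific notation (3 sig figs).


rate = A * dP / (mu * Rm)
rate = 4.7 * 192000 / (0.003 * 1e+10)
rate = 902400.0 / 3.000e+07
rate = 3.01e-02 m^3/s


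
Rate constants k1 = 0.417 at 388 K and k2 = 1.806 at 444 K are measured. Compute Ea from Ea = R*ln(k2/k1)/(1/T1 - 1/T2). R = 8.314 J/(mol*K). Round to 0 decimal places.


Ea = R * ln(k2/k1) / (1/T1 - 1/T2)
ln(k2/k1) = ln(1.806/0.417) = 1.4657835
1/T1 - 1/T2 = 1/388 - 1/444 = 0.000325067335
Ea = 8.314 * 1.4657835 / 0.000325067335
Ea = 37489 J/mol


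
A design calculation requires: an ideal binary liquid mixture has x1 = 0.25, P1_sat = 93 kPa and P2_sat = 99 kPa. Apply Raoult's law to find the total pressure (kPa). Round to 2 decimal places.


P = x1*P1_sat + x2*P2_sat
x2 = 1 - x1 = 1 - 0.25 = 0.75
P = 0.25*93 + 0.75*99
P = 23.25 + 74.25
P = 97.50 kPa


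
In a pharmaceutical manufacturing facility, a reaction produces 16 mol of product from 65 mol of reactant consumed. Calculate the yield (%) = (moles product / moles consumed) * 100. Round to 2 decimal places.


Yield = (moles product / moles consumed) * 100%
Yield = (16 / 65) * 100
Yield = 0.2462 * 100
Yield = 24.62%


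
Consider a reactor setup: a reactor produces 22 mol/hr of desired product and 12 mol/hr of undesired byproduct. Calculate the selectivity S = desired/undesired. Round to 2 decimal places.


S = desired product rate / undesired product rate
S = 22 / 12
S = 1.83


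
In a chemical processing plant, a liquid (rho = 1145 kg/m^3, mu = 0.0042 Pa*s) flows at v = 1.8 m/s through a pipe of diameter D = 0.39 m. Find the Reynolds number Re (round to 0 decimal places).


Re = rho * v * D / mu
Re = 1145 * 1.8 * 0.39 / 0.0042
Re = 803.79 / 0.0042
Re = 191379


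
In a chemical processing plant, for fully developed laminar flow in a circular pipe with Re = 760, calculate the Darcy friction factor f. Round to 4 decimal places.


f = 64 / Re
f = 64 / 760
f = 0.0842


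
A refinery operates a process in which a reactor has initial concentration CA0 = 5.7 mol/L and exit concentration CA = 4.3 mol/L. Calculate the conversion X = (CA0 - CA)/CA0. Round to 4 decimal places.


X = (CA0 - CA) / CA0
X = (5.7 - 4.3) / 5.7
X = 1.4 / 5.7
X = 0.2456


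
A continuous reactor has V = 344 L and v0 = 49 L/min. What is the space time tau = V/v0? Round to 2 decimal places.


tau = V / v0
tau = 344 / 49
tau = 7.02 min


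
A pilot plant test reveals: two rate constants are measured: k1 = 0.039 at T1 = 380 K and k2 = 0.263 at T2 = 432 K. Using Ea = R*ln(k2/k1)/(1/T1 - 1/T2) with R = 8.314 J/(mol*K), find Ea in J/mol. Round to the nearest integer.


Ea = R * ln(k2/k1) / (1/T1 - 1/T2)
ln(k2/k1) = ln(0.263/0.039) = 1.9085924
1/T1 - 1/T2 = 1/380 - 1/432 = 0.000316764133
Ea = 8.314 * 1.9085924 / 0.000316764133
Ea = 50094 J/mol


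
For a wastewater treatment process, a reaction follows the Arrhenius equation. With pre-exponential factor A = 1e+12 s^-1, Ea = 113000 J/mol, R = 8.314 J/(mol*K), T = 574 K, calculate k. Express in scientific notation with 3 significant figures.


k = A * exp(-Ea/(R*T))
k = 1e+12 * exp(-113000 / (8.314 * 574))
k = 1e+12 * exp(-23.678628)
k = 5.21e+01


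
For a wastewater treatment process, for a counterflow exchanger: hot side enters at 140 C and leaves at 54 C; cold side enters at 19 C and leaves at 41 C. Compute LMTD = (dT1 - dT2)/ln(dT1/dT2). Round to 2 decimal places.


dT1 = Th_in - Tc_out = 140 - 41 = 99
dT2 = Th_out - Tc_in = 54 - 19 = 35
LMTD = (dT1 - dT2) / ln(dT1/dT2)
LMTD = (99 - 35) / ln(99/35)
LMTD = 61.55 K


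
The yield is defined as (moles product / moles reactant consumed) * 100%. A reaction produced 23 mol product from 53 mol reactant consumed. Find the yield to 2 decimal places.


Yield = (moles product / moles consumed) * 100%
Yield = (23 / 53) * 100
Yield = 0.434 * 100
Yield = 43.40%


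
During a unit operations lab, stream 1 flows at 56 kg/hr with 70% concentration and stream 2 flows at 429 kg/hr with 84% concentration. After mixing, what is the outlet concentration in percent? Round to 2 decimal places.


Mass balance on solute: F1*x1 + F2*x2 = F3*x3
F3 = F1 + F2 = 56 + 429 = 485 kg/hr
x3 = (F1*x1 + F2*x2)/F3
x3 = (56*0.7 + 429*0.84) / 485
x3 = 82.38%


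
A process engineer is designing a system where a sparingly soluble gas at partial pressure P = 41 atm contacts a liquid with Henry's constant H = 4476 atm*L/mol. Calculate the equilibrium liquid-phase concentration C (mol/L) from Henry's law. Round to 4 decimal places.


C = P / H
C = 41 / 4476
C = 0.0092 mol/L


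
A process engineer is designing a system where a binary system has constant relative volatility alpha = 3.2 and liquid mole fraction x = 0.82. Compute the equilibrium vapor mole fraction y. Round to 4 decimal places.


y = alpha*x / (1 + (alpha-1)*x)
y = 3.2*0.82 / (1 + (3.2-1)*0.82)
y = 2.624 / (1 + 1.804)
y = 2.624 / 2.804
y = 0.9358


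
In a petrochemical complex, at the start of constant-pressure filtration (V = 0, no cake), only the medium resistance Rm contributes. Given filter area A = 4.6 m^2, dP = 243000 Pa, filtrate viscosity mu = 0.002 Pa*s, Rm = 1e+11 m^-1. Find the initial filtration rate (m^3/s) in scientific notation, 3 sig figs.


rate = A * dP / (mu * Rm)
rate = 4.6 * 243000 / (0.002 * 1e+11)
rate = 1117800.0 / 2.000e+08
rate = 5.59e-03 m^3/s


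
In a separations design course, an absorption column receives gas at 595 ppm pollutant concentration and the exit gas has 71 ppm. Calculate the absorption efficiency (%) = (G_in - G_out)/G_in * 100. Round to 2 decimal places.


Efficiency = (G_in - G_out) / G_in * 100%
Efficiency = (595 - 71) / 595 * 100
Efficiency = 524 / 595 * 100
Efficiency = 88.07%


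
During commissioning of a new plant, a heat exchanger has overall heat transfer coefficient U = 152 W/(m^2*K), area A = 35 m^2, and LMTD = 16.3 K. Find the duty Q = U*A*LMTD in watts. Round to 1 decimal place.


Q = U * A * LMTD
Q = 152 * 35 * 16.3
Q = 86716.0 W


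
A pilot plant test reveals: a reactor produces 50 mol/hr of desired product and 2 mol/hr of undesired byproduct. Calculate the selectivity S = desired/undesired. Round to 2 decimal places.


S = desired product rate / undesired product rate
S = 50 / 2
S = 25.00


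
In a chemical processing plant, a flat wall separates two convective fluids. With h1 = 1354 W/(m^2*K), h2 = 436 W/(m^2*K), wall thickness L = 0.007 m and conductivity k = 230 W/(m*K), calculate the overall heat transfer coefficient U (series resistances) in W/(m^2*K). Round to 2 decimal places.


1/U = 1/h1 + L/k + 1/h2
1/U = 1/1354 + 0.007/230 + 1/436
1/U = 0.0007385524 + 3.04348e-05 + 0.002293578
1/U = 0.0030625652
U = 326.52 W/(m^2*K)


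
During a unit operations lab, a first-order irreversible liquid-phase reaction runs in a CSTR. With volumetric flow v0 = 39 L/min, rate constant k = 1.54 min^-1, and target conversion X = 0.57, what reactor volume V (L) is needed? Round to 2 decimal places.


V = v0 * X / (k * (1 - X))
V = 39 * 0.57 / (1.54 * (1 - 0.57))
V = 22.23 / (1.54 * 0.43)
V = 22.23 / 0.6622
V = 33.57 L


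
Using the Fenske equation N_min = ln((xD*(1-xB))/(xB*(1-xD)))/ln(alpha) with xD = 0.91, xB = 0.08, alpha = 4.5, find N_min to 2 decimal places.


N_min = ln((xD*(1-xB))/(xB*(1-xD))) / ln(alpha)
Numerator inside ln: 0.8372 / 0.0072 = 116.277778
ln(116.277778) = 4.755982
ln(alpha) = ln(4.5) = 1.504077
N_min = 4.755982 / 1.504077 = 3.16


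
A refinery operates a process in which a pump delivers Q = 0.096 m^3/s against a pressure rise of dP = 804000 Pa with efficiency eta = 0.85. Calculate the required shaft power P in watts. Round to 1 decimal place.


P = Q * dP / eta
P = 0.096 * 804000 / 0.85
P = 77184.0 / 0.85
P = 90804.7 W


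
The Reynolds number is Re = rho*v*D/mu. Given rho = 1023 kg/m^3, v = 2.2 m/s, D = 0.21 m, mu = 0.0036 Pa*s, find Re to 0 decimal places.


Re = rho * v * D / mu
Re = 1023 * 2.2 * 0.21 / 0.0036
Re = 472.626 / 0.0036
Re = 131285


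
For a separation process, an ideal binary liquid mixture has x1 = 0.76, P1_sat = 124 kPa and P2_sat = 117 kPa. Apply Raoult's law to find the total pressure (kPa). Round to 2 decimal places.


P = x1*P1_sat + x2*P2_sat
x2 = 1 - x1 = 1 - 0.76 = 0.24
P = 0.76*124 + 0.24*117
P = 94.24 + 28.08
P = 122.32 kPa


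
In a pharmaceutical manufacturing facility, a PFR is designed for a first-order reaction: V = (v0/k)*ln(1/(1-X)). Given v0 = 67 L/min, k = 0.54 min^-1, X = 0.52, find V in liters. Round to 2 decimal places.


V = (v0/k) * ln(1/(1-X))
V = (67/0.54) * ln(1/(1-0.52))
V = 124.074074 * ln(2.083333)
V = 124.074074 * 0.733969
V = 91.07 L


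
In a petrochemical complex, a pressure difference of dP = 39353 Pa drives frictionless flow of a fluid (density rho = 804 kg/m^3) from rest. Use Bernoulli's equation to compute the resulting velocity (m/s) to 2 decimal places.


v = sqrt(2*dP/rho)
v = sqrt(2*39353/804)
v = sqrt(97.893035)
v = 9.89 m/s


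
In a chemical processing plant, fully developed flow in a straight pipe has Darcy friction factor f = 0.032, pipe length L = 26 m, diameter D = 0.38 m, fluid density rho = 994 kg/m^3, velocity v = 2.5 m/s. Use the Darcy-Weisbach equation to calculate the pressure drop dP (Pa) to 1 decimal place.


dP = f * (L/D) * (rho*v^2/2)
dP = 0.032 * (26/0.38) * (994*2.5^2/2)
L/D = 68.42105263
rho*v^2/2 = 994*6.25/2 = 3106.25
dP = 0.032 * 68.42105263 * 3106.25
dP = 6801.1 Pa


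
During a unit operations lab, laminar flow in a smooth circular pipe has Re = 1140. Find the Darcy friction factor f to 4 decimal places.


f = 64 / Re
f = 64 / 1140
f = 0.0561


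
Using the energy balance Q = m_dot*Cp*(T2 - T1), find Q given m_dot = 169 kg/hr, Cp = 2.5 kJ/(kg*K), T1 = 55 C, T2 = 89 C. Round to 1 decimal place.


Q = m_dot * Cp * (T2 - T1)
Q = 169 * 2.5 * (89 - 55)
Q = 169 * 2.5 * 34
Q = 14365.0 kJ/hr


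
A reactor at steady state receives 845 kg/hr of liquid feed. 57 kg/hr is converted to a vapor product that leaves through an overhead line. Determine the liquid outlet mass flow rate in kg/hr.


Steady-state mass balance on the main outlet: F_out = F_in - F_removed
F_out = 845 - 57
F_out = 788 kg/hr


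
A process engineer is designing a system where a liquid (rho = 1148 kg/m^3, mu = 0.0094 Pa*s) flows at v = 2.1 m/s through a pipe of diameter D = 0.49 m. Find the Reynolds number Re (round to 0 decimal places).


Re = rho * v * D / mu
Re = 1148 * 2.1 * 0.49 / 0.0094
Re = 1181.292 / 0.0094
Re = 125669


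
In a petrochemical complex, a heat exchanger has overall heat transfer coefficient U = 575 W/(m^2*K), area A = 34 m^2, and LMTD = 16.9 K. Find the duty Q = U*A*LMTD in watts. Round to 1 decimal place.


Q = U * A * LMTD
Q = 575 * 34 * 16.9
Q = 330395.0 W


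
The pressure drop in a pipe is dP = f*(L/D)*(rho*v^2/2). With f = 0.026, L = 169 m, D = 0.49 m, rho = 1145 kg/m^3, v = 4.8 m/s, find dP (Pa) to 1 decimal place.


dP = f * (L/D) * (rho*v^2/2)
dP = 0.026 * (169/0.49) * (1145*4.8^2/2)
L/D = 344.89795918
rho*v^2/2 = 1145*23.04/2 = 13190.4
dP = 0.026 * 344.89795918 * 13190.4
dP = 118282.9 Pa


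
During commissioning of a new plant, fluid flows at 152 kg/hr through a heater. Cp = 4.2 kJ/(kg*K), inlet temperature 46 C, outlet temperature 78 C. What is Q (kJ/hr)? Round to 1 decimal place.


Q = m_dot * Cp * (T2 - T1)
Q = 152 * 4.2 * (78 - 46)
Q = 152 * 4.2 * 32
Q = 20428.8 kJ/hr


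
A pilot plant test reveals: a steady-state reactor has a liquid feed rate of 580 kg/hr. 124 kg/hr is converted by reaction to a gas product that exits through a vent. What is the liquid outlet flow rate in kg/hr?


Steady-state mass balance on the main outlet: F_out = F_in - F_removed
F_out = 580 - 124
F_out = 456 kg/hr


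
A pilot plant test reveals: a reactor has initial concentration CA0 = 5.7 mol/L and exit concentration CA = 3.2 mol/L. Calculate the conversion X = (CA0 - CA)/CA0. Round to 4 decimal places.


X = (CA0 - CA) / CA0
X = (5.7 - 3.2) / 5.7
X = 2.5 / 5.7
X = 0.4386


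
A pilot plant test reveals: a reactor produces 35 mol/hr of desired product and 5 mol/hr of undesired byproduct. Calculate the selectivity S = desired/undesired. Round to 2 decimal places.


S = desired product rate / undesired product rate
S = 35 / 5
S = 7.00


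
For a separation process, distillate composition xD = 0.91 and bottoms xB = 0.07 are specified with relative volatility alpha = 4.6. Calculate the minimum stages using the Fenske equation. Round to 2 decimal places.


N_min = ln((xD*(1-xB))/(xB*(1-xD))) / ln(alpha)
Numerator inside ln: 0.8463 / 0.0063 = 134.333333
ln(134.333333) = 4.900324
ln(alpha) = ln(4.6) = 1.526056
N_min = 4.900324 / 1.526056 = 3.21


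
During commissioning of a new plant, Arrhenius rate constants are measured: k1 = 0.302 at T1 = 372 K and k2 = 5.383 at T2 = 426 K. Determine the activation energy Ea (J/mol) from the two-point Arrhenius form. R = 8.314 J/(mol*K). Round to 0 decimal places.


Ea = R * ln(k2/k1) / (1/T1 - 1/T2)
ln(k2/k1) = ln(5.383/0.302) = 2.8805741
1/T1 - 1/T2 = 1/372 - 1/426 = 0.000340754203
Ea = 8.314 * 2.8805741 / 0.000340754203
Ea = 70283 J/mol


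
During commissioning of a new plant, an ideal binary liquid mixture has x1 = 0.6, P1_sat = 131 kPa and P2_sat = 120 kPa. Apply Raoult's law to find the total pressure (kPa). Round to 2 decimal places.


P = x1*P1_sat + x2*P2_sat
x2 = 1 - x1 = 1 - 0.6 = 0.4
P = 0.6*131 + 0.4*120
P = 78.6 + 48.0
P = 126.60 kPa


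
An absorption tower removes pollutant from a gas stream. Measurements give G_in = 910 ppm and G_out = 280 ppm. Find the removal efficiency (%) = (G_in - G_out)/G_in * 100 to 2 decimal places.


Efficiency = (G_in - G_out) / G_in * 100%
Efficiency = (910 - 280) / 910 * 100
Efficiency = 630 / 910 * 100
Efficiency = 69.23%


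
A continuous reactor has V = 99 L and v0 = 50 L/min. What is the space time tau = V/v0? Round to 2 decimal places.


tau = V / v0
tau = 99 / 50
tau = 1.98 min


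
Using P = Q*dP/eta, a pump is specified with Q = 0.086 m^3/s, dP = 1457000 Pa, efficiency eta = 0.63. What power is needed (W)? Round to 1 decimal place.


P = Q * dP / eta
P = 0.086 * 1457000 / 0.63
P = 125302.0 / 0.63
P = 198892.1 W
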